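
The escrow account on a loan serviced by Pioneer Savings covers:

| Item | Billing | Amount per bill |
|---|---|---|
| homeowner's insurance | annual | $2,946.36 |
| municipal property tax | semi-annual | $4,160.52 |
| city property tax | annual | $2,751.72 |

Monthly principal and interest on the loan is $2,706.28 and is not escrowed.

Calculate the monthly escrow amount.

Homeowner's insurance: $2,946.36 per year
Municipal property tax: $4,160.52 × 2 = $8,321.04 per year
City property tax: $2,751.72 per year
Total annual escrow = $14,019.12
Base monthly escrow = $14,019.12 / 12 = $1,168.26

$1,168.26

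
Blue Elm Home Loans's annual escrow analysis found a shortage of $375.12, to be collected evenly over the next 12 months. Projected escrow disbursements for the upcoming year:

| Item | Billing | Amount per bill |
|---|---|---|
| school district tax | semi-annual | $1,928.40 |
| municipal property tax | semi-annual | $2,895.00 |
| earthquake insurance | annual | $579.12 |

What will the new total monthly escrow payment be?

School district tax = $1,928.40 × 2 = $3,856.80 annually
Municipal property tax = $2,895.00 × 2 = $5,790.00 annually
Earthquake insurance = $579.12 annually
Combined annual = $3,856.80 + $5,790.00 + $579.12 = $10,225.92
Per month = $10,225.92 / 12 = $852.16
Monthly shortage recovery: $375.12 ÷ 12 = $31.26
New monthly escrow = $852.16 + $31.26 = $883.42

$883.42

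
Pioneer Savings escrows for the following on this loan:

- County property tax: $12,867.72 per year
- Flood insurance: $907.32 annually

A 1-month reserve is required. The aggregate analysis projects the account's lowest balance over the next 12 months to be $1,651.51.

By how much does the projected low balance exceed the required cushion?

County property tax — $12,867.72
Flood insurance — $907.32
Yearly total = $12,867.72 + $907.32 = $13,775.04
Per month = $13,775.04 / 12 = $1,147.92
Required reserve = 1 × $1,147.92 = $1,147.92
Excess over cushion: $1,651.51 − $1,147.92 = $503.59

$503.59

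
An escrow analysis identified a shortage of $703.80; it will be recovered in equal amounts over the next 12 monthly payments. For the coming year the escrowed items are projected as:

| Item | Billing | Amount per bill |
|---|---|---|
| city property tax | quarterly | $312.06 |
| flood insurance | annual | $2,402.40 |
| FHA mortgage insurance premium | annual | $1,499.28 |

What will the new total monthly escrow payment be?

$487.81

City property tax = $312.06 × 4 = $1,248.24 per year
Flood insurance = $2,402.40 per year
FHA mortgage insurance premium = $1,499.28 per year
Combined annual = $1,248.24 + $2,402.40 + $1,499.28 = $5,149.92
Per month = $5,149.92 / 12 = $429.16
Shortage spread = $703.80 ÷ 12 = $58.65/mo
Adjusted monthly = $429.16 + $58.65 = $487.81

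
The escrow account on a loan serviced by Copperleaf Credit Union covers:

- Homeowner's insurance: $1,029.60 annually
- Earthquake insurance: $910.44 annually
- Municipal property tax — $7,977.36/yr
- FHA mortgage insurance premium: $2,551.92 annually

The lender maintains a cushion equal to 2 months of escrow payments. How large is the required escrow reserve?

$2,078.22

Homeowner's insurance: $1,029.60 annually
Earthquake insurance: $910.44 annually
Municipal property tax: $7,977.36 annually
FHA mortgage insurance premium: $2,551.92 annually
Total per year = $12,469.32
Per month = $12,469.32 ÷ 12 = $1,039.11
Required cushion = 2 × $1,039.11 = $2,078.22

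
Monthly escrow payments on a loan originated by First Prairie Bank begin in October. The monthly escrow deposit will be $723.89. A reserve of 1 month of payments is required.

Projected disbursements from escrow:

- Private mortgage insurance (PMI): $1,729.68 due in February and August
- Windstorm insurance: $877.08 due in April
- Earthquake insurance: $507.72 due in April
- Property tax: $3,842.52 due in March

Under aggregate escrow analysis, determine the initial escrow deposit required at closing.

$2,613.66

Cushion = 1 × $723.89 = $723.89
Trial balance (start $0, +$723.89 each month, − disbursements):
  Oct: +$723.89 → $723.89
  Nov: +$723.89 → $1,447.78
  Dec: +$723.89 → $2,171.67
  Jan: +$723.89 → $2,895.56
  Feb: +$723.89 − $1,729.68 → $1,889.77
  Mar: +$723.89 − $3,842.52 → -$1,228.86
  Apr: +$723.89 − $1,384.80 → -$1,889.77
  May: +$723.89 → -$1,165.88
  Jun: +$723.89 → -$441.99
  Jul: +$723.89 → $281.90
  Aug: +$723.89 − $1,729.68 → -$723.89
  Sep: +$723.89 → $0.00
Lowest trial balance = -$1,889.77 (Apr)
Initial deposit = cushion − low point = $723.89 − (-$1,889.77) = $2,613.66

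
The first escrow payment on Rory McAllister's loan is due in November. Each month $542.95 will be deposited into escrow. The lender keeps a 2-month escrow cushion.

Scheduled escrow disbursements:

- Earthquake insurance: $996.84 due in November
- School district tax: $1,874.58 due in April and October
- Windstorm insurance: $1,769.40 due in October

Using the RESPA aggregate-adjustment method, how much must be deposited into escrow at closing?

$1,539.79

Cushion = 2 × $542.95 = $1,085.90
Trial balance (start $0, +$542.95 each month, − disbursements):
  Nov: +$542.95 − $996.84 → -$453.89
  Dec: +$542.95 → $89.06
  Jan: +$542.95 → $632.01
  Feb: +$542.95 → $1,174.96
  Mar: +$542.95 → $1,717.91
  Apr: +$542.95 − $1,874.58 → $386.28
  May: +$542.95 → $929.23
  Jun: +$542.95 → $1,472.18
  Jul: +$542.95 → $2,015.13
  Aug: +$542.95 → $2,558.08
  Sep: +$542.95 → $3,101.03
  Oct: +$542.95 − $3,643.98 → $0.00
Lowest trial balance = -$453.89 (Nov)
Initial deposit = cushion − low point = $1,085.90 − (-$453.89) = $1,539.79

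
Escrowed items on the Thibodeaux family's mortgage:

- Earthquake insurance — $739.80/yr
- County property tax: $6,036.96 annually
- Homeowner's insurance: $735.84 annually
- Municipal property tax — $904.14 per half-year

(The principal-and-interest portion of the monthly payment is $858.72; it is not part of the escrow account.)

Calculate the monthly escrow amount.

$776.74

Earthquake insurance — $739.80 per year
County property tax — $6,036.96 per year
Homeowner's insurance — $735.84 per year
Municipal property tax — $904.14 × 2 = $1,808.28 per year
Combined annual = $739.80 + $6,036.96 + $735.84 + $1,808.28 = $9,320.88
Monthly = $9,320.88 ÷ 12 = $776.74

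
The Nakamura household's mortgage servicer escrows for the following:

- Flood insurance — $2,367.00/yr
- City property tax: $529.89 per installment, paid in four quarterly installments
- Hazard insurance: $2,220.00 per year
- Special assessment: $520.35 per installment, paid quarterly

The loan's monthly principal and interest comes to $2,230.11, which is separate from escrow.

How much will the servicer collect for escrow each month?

$732.33

Flood insurance: $2,367.00
City property tax: $529.89 × 4 = $2,119.56
Hazard insurance: $2,220.00
Special assessment: $520.35 × 4 = $2,081.40
Total annual escrow = $8,787.96
Monthly = $8,787.96 / 12 = $732.33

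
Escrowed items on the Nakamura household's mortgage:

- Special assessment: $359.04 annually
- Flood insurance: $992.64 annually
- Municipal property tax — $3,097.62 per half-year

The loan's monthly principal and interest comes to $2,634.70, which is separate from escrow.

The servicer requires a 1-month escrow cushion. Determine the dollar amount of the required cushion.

Special assessment — $359.04
Flood insurance — $992.64
Municipal property tax — $3,097.62 × 2 = $6,195.24
Total annual escrow = $359.04 + $992.64 + $6,195.24 = $7,546.92
Per month = $7,546.92 / 12 = $628.91
Required cushion = 1 × $628.91 = $628.91

$628.91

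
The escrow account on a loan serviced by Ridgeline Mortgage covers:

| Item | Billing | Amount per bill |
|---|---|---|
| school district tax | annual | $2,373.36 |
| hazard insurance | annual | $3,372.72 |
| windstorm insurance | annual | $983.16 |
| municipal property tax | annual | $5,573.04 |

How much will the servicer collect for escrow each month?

$1,025.19

School district tax = $2,373.36
Hazard insurance = $3,372.72
Windstorm insurance = $983.16
Municipal property tax = $5,573.04
Yearly total = $2,373.36 + $3,372.72 + $983.16 + $5,573.04 = $12,302.28
Monthly = $12,302.28 ÷ 12 = $1,025.19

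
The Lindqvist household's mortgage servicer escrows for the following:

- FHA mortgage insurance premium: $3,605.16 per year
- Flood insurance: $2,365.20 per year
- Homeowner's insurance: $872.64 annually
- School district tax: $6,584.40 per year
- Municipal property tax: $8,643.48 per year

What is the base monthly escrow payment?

FHA mortgage insurance premium: $3,605.16/yr
Flood insurance: $2,365.20/yr
Homeowner's insurance: $872.64/yr
School district tax: $6,584.40/yr
Municipal property tax: $8,643.48/yr
Yearly total = $22,070.88
Per month = $22,070.88 ÷ 12 = $1,839.24

$1,839.24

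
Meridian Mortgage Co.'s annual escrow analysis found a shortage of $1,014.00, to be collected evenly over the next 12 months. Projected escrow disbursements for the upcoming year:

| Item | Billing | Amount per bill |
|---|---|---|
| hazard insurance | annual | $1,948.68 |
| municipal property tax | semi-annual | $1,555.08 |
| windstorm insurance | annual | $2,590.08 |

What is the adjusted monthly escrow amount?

$721.91

Hazard insurance: $1,948.68 annually
Municipal property tax: $1,555.08 × 2 = $3,110.16 annually
Windstorm insurance: $2,590.08 annually
Yearly total = $7,648.92
Base monthly escrow = $7,648.92 ÷ 12 = $637.41
Shortage per month = $1,014.00 ÷ 12 = $84.50
New monthly escrow = $637.41 + $84.50 = $721.91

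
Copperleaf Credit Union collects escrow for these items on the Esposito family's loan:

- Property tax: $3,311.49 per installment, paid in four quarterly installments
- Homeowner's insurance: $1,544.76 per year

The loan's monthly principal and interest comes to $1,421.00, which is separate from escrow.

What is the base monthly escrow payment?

$1,232.56

Property tax: $3,311.49 × 4 = $13,245.96 per year
Homeowner's insurance: $1,544.76 per year
Yearly total = $14,790.72
Per month = $14,790.72 / 12 = $1,232.56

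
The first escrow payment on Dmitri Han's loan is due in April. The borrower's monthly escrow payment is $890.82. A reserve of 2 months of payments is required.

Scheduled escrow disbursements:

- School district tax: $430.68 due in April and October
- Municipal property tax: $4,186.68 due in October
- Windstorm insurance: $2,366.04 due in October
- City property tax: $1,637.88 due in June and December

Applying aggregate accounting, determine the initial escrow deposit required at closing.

Cushion = 2 × $890.82 = $1,781.64
Trial balance (start $0, +$890.82 each month, − disbursements):
  Apr: +$890.82 − $430.68 → $460.14
  May: +$890.82 → $1,350.96
  Jun: +$890.82 − $1,637.88 → $603.90
  Jul: +$890.82 → $1,494.72
  Aug: +$890.82 → $2,385.54
  Sep: +$890.82 → $3,276.36
  Oct: +$890.82 − $6,983.40 → -$2,816.22
  Nov: +$890.82 → -$1,925.40
  Dec: +$890.82 − $1,637.88 → -$2,672.46
  Jan: +$890.82 → -$1,781.64
  Feb: +$890.82 → -$890.82
  Mar: +$890.82 → $0.00
Lowest trial balance = -$2,816.22 (Oct)
Initial deposit = cushion − low point = $1,781.64 − (-$2,816.22) = $4,597.86

$4,597.86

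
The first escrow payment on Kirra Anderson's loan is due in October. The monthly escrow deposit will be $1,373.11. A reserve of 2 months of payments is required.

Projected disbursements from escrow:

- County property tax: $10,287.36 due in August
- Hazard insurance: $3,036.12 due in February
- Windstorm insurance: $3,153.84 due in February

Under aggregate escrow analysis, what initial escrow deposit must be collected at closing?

$4,119.33

Cushion = 2 × $1,373.11 = $2,746.22
Trial balance (start $0, +$1,373.11 each month, − disbursements):
  Oct: +$1,373.11 → $1,373.11
  Nov: +$1,373.11 → $2,746.22
  Dec: +$1,373.11 → $4,119.33
  Jan: +$1,373.11 → $5,492.44
  Feb: +$1,373.11 − $6,189.96 → $675.59
  Mar: +$1,373.11 → $2,048.70
  Apr: +$1,373.11 → $3,421.81
  May: +$1,373.11 → $4,794.92
  Jun: +$1,373.11 → $6,168.03
  Jul: +$1,373.11 → $7,541.14
  Aug: +$1,373.11 − $10,287.36 → -$1,373.11
  Sep: +$1,373.11 → $0.00
Lowest trial balance = -$1,373.11 (Aug)
Initial deposit = cushion − low point = $2,746.22 − (-$1,373.11) = $4,119.33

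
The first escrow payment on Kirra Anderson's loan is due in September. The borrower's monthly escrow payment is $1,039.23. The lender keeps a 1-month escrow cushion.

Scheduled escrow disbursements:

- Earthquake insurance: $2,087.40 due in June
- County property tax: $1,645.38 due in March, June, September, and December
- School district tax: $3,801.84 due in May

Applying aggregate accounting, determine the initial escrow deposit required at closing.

$3,117.69

Cushion = 1 × $1,039.23 = $1,039.23
Trial balance (start $0, +$1,039.23 each month, − disbursements):
  Sep: +$1,039.23 − $1,645.38 → -$606.15
  Oct: +$1,039.23 → $433.08
  Nov: +$1,039.23 → $1,472.31
  Dec: +$1,039.23 − $1,645.38 → $866.16
  Jan: +$1,039.23 → $1,905.39
  Feb: +$1,039.23 → $2,944.62
  Mar: +$1,039.23 − $1,645.38 → $2,338.47
  Apr: +$1,039.23 → $3,377.70
  May: +$1,039.23 − $3,801.84 → $615.09
  Jun: +$1,039.23 − $3,732.78 → -$2,078.46
  Jul: +$1,039.23 → -$1,039.23
  Aug: +$1,039.23 → $0.00
Lowest trial balance = -$2,078.46 (Jun)
Initial deposit = cushion − low point = $1,039.23 − (-$2,078.46) = $3,117.69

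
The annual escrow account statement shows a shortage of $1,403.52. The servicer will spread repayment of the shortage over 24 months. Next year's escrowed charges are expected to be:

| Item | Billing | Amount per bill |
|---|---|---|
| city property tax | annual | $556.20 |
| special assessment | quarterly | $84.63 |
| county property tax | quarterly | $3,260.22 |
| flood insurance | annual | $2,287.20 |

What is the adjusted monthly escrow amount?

City property tax — $556.20 per year
Special assessment — $84.63 × 4 = $338.52 per year
County property tax — $3,260.22 × 4 = $13,040.88 per year
Flood insurance — $2,287.20 per year
Annual escrow total = $556.20 + $338.52 + $13,040.88 + $2,287.20 = $16,222.80
Monthly = $16,222.80 / 12 = $1,351.90
Monthly shortage recovery: $1,403.52 / 24 = $58.48
Adjusted monthly = $1,351.90 + $58.48 = $1,410.38

$1,410.38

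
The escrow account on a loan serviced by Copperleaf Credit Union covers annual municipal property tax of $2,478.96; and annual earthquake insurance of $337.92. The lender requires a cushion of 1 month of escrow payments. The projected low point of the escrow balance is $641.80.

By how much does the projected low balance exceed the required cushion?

$407.06

Municipal property tax — $2,478.96 annually
Earthquake insurance — $337.92 annually
Total per year = $2,478.96 + $337.92 = $2,816.88
Per month = $2,816.88 ÷ 12 = $234.74
Cushion = 1 × $234.74 = $234.74
Surplus = $641.80 − $234.74 = $407.06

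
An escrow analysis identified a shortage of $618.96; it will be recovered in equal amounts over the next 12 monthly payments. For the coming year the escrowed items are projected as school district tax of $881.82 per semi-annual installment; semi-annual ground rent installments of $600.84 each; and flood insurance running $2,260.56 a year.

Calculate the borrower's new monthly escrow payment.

$487.07

School district tax: $881.82 × 2 = $1,763.64
Ground rent: $600.84 × 2 = $1,201.68
Flood insurance: $2,260.56
Total per year = $1,763.64 + $1,201.68 + $2,260.56 = $5,225.88
Per month = $5,225.88 / 12 = $435.49
Shortage per month = $618.96 ÷ 12 = $51.58
New monthly escrow = $435.49 + $51.58 = $487.07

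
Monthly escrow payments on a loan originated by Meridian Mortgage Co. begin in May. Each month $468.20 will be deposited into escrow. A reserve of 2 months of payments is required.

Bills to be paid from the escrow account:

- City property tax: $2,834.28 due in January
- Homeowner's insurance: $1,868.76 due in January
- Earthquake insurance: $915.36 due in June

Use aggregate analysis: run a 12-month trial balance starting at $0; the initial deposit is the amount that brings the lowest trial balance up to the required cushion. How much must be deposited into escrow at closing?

$2,341.00

Cushion = 2 × $468.20 = $936.40
Trial balance (start $0, +$468.20 each month, − disbursements):
  May: +$468.20 → $468.20
  Jun: +$468.20 − $915.36 → $21.04
  Jul: +$468.20 → $489.24
  Aug: +$468.20 → $957.44
  Sep: +$468.20 → $1,425.64
  Oct: +$468.20 → $1,893.84
  Nov: +$468.20 → $2,362.04
  Dec: +$468.20 → $2,830.24
  Jan: +$468.20 − $4,703.04 → -$1,404.60
  Feb: +$468.20 → -$936.40
  Mar: +$468.20 → -$468.20
  Apr: +$468.20 → $0.00
Lowest trial balance = -$1,404.60 (Jan)
Initial deposit = cushion − low point = $936.40 − (-$1,404.60) = $2,341.00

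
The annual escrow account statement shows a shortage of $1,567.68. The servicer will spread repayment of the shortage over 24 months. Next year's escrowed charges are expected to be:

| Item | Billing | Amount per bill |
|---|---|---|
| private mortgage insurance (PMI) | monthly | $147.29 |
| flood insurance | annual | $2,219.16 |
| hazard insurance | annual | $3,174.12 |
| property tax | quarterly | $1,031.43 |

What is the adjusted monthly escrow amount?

Private mortgage insurance (PMI) — $147.29 × 12 = $1,767.48/yr
Flood insurance — $2,219.16/yr
Hazard insurance — $3,174.12/yr
Property tax — $1,031.43 × 4 = $4,125.72/yr
Combined annual = $1,767.48 + $2,219.16 + $3,174.12 + $4,125.72 = $11,286.48
Per month = $11,286.48 / 12 = $940.54
Monthly shortage recovery: $1,567.68 / 24 = $65.32
Adjusted monthly = $940.54 + $65.32 = $1,005.86

$1,005.86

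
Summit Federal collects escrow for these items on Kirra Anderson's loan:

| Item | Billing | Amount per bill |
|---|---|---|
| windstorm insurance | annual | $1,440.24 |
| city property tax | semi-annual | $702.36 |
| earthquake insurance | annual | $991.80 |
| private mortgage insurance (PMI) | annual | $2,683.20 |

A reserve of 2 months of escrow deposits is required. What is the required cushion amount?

$1,086.66

Windstorm insurance: $1,440.24/yr
City property tax: $702.36 × 2 = $1,404.72/yr
Earthquake insurance: $991.80/yr
Private mortgage insurance (PMI): $2,683.20/yr
Total annual escrow = $6,519.96
Per month = $6,519.96 ÷ 12 = $543.33
Cushion = 2 × $543.33 = $1,086.66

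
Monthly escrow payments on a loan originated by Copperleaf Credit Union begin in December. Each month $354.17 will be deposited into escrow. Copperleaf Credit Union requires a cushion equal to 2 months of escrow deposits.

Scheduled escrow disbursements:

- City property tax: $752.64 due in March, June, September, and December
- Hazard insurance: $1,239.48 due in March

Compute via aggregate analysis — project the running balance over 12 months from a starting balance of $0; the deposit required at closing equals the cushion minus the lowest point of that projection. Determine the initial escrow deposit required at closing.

Cushion = 2 × $354.17 = $708.34
Trial balance (start $0, +$354.17 each month, − disbursements):
  Dec: +$354.17 − $752.64 → -$398.47
  Jan: +$354.17 → -$44.30
  Feb: +$354.17 → $309.87
  Mar: +$354.17 − $1,992.12 → -$1,328.08
  Apr: +$354.17 → -$973.91
  May: +$354.17 → -$619.74
  Jun: +$354.17 − $752.64 → -$1,018.21
  Jul: +$354.17 → -$664.04
  Aug: +$354.17 → -$309.87
  Sep: +$354.17 − $752.64 → -$708.34
  Oct: +$354.17 → -$354.17
  Nov: +$354.17 → $0.00
Lowest trial balance = -$1,328.08 (Mar)
Initial deposit = cushion − low point = $708.34 − (-$1,328.08) = $2,036.42

$2,036.42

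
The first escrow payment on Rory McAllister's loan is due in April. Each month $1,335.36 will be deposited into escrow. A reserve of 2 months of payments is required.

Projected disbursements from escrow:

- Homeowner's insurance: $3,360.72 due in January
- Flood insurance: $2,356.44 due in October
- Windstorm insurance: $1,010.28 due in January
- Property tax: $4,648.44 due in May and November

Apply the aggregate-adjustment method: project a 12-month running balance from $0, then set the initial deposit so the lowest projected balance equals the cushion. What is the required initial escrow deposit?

Cushion = 2 × $1,335.36 = $2,670.72
Trial balance (start $0, +$1,335.36 each month, − disbursements):
  Apr: +$1,335.36 → $1,335.36
  May: +$1,335.36 − $4,648.44 → -$1,977.72
  Jun: +$1,335.36 → -$642.36
  Jul: +$1,335.36 → $693.00
  Aug: +$1,335.36 → $2,028.36
  Sep: +$1,335.36 → $3,363.72
  Oct: +$1,335.36 − $2,356.44 → $2,342.64
  Nov: +$1,335.36 − $4,648.44 → -$970.44
  Dec: +$1,335.36 → $364.92
  Jan: +$1,335.36 − $4,371.00 → -$2,670.72
  Feb: +$1,335.36 → -$1,335.36
  Mar: +$1,335.36 → $0.00
Lowest trial balance = -$2,670.72 (Jan)
Initial deposit = cushion − low point = $2,670.72 − (-$2,670.72) = $5,341.44

$5,341.44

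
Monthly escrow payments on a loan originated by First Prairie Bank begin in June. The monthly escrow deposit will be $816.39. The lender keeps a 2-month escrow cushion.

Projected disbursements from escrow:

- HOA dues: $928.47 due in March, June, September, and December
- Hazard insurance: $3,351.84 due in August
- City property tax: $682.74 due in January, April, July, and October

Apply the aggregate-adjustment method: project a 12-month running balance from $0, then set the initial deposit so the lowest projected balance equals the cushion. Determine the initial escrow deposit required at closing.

Cushion = 2 × $816.39 = $1,632.78
Trial balance (start $0, +$816.39 each month, − disbursements):
  Jun: +$816.39 − $928.47 → -$112.08
  Jul: +$816.39 − $682.74 → $21.57
  Aug: +$816.39 − $3,351.84 → -$2,513.88
  Sep: +$816.39 − $928.47 → -$2,625.96
  Oct: +$816.39 − $682.74 → -$2,492.31
  Nov: +$816.39 → -$1,675.92
  Dec: +$816.39 − $928.47 → -$1,788.00
  Jan: +$816.39 − $682.74 → -$1,654.35
  Feb: +$816.39 → -$837.96
  Mar: +$816.39 − $928.47 → -$950.04
  Apr: +$816.39 − $682.74 → -$816.39
  May: +$816.39 → $0.00
Lowest trial balance = -$2,625.96 (Sep)
Initial deposit = cushion − low point = $1,632.78 − (-$2,625.96) = $4,258.74

$4,258.74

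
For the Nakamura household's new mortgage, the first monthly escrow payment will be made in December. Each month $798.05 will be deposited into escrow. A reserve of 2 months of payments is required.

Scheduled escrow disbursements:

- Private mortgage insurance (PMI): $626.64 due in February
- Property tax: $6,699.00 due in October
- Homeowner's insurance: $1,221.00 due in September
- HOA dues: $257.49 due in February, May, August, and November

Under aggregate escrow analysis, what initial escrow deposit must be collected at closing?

Cushion = 2 × $798.05 = $1,596.10
Trial balance (start $0, +$798.05 each month, − disbursements):
  Dec: +$798.05 → $798.05
  Jan: +$798.05 → $1,596.10
  Feb: +$798.05 − $884.13 → $1,510.02
  Mar: +$798.05 → $2,308.07
  Apr: +$798.05 → $3,106.12
  May: +$798.05 − $257.49 → $3,646.68
  Jun: +$798.05 → $4,444.73
  Jul: +$798.05 → $5,242.78
  Aug: +$798.05 − $257.49 → $5,783.34
  Sep: +$798.05 − $1,221.00 → $5,360.39
  Oct: +$798.05 − $6,699.00 → -$540.56
  Nov: +$798.05 − $257.49 → $0.00
Lowest trial balance = -$540.56 (Oct)
Initial deposit = cushion − low point = $1,596.10 − (-$540.56) = $2,136.66

$2,136.66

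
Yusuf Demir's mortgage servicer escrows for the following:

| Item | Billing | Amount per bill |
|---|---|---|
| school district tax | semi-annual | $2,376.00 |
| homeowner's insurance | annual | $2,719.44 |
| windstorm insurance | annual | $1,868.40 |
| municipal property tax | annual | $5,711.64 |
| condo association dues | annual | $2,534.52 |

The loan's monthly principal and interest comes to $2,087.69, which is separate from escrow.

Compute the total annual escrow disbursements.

School district tax: $2,376.00 × 2 = $4,752.00 per year
Homeowner's insurance: $2,719.44 per year
Windstorm insurance: $1,868.40 per year
Municipal property tax: $5,711.64 per year
Condo association dues: $2,534.52 per year
Annual escrow total = $17,586.00

$17,586.00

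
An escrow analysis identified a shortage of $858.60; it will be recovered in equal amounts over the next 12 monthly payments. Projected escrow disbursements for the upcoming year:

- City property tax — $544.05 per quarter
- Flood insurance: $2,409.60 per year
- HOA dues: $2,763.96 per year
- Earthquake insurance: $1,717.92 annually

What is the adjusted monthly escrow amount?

$827.19

City property tax: $544.05 × 4 = $2,176.20
Flood insurance: $2,409.60
HOA dues: $2,763.96
Earthquake insurance: $1,717.92
Yearly total = $9,067.68
Monthly = $9,067.68 ÷ 12 = $755.64
Monthly shortage recovery: $858.60 / 12 = $71.55
Adjusted monthly = $755.64 + $71.55 = $827.19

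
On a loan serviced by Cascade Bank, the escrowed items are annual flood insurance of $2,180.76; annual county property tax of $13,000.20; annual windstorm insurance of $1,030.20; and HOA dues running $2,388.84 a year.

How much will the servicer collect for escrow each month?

$1,550.00

Flood insurance — $2,180.76/yr
County property tax — $13,000.20/yr
Windstorm insurance — $1,030.20/yr
HOA dues — $2,388.84/yr
Total annual escrow = $2,180.76 + $13,000.20 + $1,030.20 + $2,388.84 = $18,600.00
Monthly = $18,600.00 ÷ 12 = $1,550.00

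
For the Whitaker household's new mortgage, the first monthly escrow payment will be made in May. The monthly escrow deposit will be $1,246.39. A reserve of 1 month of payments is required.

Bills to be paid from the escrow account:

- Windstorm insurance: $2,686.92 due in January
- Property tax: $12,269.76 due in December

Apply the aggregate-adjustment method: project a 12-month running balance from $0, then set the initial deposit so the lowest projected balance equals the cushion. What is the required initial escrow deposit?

$4,985.56

Cushion = 1 × $1,246.39 = $1,246.39
Trial balance (start $0, +$1,246.39 each month, − disbursements):
  May: +$1,246.39 → $1,246.39
  Jun: +$1,246.39 → $2,492.78
  Jul: +$1,246.39 → $3,739.17
  Aug: +$1,246.39 → $4,985.56
  Sep: +$1,246.39 → $6,231.95
  Oct: +$1,246.39 → $7,478.34
  Nov: +$1,246.39 → $8,724.73
  Dec: +$1,246.39 − $12,269.76 → -$2,298.64
  Jan: +$1,246.39 − $2,686.92 → -$3,739.17
  Feb: +$1,246.39 → -$2,492.78
  Mar: +$1,246.39 → -$1,246.39
  Apr: +$1,246.39 → $0.00
Lowest trial balance = -$3,739.17 (Jan)
Initial deposit = cushion − low point = $1,246.39 − (-$3,739.17) = $4,985.56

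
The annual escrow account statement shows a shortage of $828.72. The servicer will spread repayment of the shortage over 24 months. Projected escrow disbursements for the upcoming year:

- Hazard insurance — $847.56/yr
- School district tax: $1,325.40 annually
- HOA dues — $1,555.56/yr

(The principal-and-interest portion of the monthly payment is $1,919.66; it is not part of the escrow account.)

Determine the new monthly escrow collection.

Hazard insurance = $847.56 per year
School district tax = $1,325.40 per year
HOA dues = $1,555.56 per year
Yearly total = $847.56 + $1,325.40 + $1,555.56 = $3,728.52
Monthly = $3,728.52 / 12 = $310.71
Shortage spread = $828.72 ÷ 24 = $34.53/mo
New monthly escrow = $310.71 + $34.53 = $345.24

$345.24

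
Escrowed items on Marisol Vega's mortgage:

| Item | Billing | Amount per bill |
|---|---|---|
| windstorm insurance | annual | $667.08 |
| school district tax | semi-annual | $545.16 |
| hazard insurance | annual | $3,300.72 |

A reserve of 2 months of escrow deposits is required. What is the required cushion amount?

$843.02

Windstorm insurance: $667.08/yr
School district tax: $545.16 × 2 = $1,090.32/yr
Hazard insurance: $3,300.72/yr
Annual escrow total = $5,058.12
Base monthly escrow = $5,058.12 / 12 = $421.51
Cushion = 2 × $421.51 = $843.02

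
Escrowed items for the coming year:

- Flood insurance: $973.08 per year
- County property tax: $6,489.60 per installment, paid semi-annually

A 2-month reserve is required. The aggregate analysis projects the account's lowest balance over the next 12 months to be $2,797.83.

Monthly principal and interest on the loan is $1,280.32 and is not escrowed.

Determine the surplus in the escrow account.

$472.45

Flood insurance: $973.08 annually
County property tax: $6,489.60 × 2 = $12,979.20 annually
Combined annual = $973.08 + $12,979.20 = $13,952.28
Monthly escrow = $13,952.28 / 12 = $1,162.69
Required reserve = 2 × $1,162.69 = $2,325.38
Surplus = $2,797.83 − $2,325.38 = $472.45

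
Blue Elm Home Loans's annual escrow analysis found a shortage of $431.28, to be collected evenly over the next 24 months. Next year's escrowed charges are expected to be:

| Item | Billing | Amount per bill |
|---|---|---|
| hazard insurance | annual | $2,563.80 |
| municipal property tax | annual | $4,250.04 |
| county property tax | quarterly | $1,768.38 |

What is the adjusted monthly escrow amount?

$1,175.25

Hazard insurance: $2,563.80/yr
Municipal property tax: $4,250.04/yr
County property tax: $1,768.38 × 4 = $7,073.52/yr
Total annual escrow = $2,563.80 + $4,250.04 + $7,073.52 = $13,887.36
Base monthly escrow = $13,887.36 / 12 = $1,157.28
Shortage spread = $431.28 / 24 = $17.97/mo
Adjusted monthly = $1,157.28 + $17.97 = $1,175.25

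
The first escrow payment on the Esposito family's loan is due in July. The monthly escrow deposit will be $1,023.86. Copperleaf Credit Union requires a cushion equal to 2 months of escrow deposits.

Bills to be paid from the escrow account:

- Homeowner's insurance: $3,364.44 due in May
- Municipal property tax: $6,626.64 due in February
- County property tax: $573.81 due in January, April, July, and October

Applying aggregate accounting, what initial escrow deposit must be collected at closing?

Cushion = 2 × $1,023.86 = $2,047.72
Trial balance (start $0, +$1,023.86 each month, − disbursements):
  Jul: +$1,023.86 − $573.81 → $450.05
  Aug: +$1,023.86 → $1,473.91
  Sep: +$1,023.86 → $2,497.77
  Oct: +$1,023.86 − $573.81 → $2,947.82
  Nov: +$1,023.86 → $3,971.68
  Dec: +$1,023.86 → $4,995.54
  Jan: +$1,023.86 − $573.81 → $5,445.59
  Feb: +$1,023.86 − $6,626.64 → -$157.19
  Mar: +$1,023.86 → $866.67
  Apr: +$1,023.86 − $573.81 → $1,316.72
  May: +$1,023.86 − $3,364.44 → -$1,023.86
  Jun: +$1,023.86 → $0.00
Lowest trial balance = -$1,023.86 (May)
Initial deposit = cushion − low point = $2,047.72 − (-$1,023.86) = $3,071.58

$3,071.58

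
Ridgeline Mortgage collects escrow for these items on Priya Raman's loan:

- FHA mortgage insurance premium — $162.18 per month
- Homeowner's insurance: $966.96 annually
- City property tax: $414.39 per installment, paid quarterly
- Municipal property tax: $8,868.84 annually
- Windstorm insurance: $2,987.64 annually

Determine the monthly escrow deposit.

$1,368.93

FHA mortgage insurance premium = $162.18 × 12 = $1,946.16/yr
Homeowner's insurance = $966.96/yr
City property tax = $414.39 × 4 = $1,657.56/yr
Municipal property tax = $8,868.84/yr
Windstorm insurance = $2,987.64/yr
Total annual escrow = $16,427.16
Per month = $16,427.16 / 12 = $1,368.93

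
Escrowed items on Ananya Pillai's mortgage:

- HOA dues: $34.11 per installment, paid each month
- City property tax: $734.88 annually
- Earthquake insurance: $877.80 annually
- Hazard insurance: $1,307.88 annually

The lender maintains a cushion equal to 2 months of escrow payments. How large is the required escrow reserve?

$554.98

HOA dues: $34.11 × 12 = $409.32 annually
City property tax: $734.88 annually
Earthquake insurance: $877.80 annually
Hazard insurance: $1,307.88 annually
Total per year = $409.32 + $734.88 + $877.80 + $1,307.88 = $3,329.88
Monthly = $3,329.88 / 12 = $277.49
Cushion = 2 × $277.49 = $554.98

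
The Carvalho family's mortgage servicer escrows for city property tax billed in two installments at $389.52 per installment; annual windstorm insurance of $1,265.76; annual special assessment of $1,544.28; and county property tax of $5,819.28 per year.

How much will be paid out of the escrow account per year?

$9,408.36

City property tax: $389.52 × 2 = $779.04 per year
Windstorm insurance: $1,265.76 per year
Special assessment: $1,544.28 per year
County property tax: $5,819.28 per year
Annual escrow total = $9,408.36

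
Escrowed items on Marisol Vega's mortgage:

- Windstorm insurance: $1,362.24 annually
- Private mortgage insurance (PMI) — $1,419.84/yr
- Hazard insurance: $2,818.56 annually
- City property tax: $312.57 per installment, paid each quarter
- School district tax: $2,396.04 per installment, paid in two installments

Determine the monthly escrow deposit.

Windstorm insurance — $1,362.24/yr
Private mortgage insurance (PMI) — $1,419.84/yr
Hazard insurance — $2,818.56/yr
City property tax — $312.57 × 4 = $1,250.28/yr
School district tax — $2,396.04 × 2 = $4,792.08/yr
Annual escrow total = $11,643.00
Monthly escrow = $11,643.00 ÷ 12 = $970.25

$970.25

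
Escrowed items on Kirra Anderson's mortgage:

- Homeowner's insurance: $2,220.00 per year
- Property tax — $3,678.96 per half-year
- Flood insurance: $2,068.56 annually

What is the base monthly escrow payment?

$970.54

Homeowner's insurance: $2,220.00 annually
Property tax: $3,678.96 × 2 = $7,357.92 annually
Flood insurance: $2,068.56 annually
Yearly total = $2,220.00 + $7,357.92 + $2,068.56 = $11,646.48
Per month = $11,646.48 / 12 = $970.54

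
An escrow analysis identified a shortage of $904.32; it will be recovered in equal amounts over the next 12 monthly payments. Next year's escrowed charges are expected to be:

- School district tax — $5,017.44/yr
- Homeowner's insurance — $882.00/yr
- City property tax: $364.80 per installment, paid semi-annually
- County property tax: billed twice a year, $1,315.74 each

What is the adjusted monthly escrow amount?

$847.07

School district tax = $5,017.44
Homeowner's insurance = $882.00
City property tax = $364.80 × 2 = $729.60
County property tax = $1,315.74 × 2 = $2,631.48
Combined annual = $9,260.52
Monthly escrow = $9,260.52 / 12 = $771.71
Shortage per month = $904.32 / 12 = $75.36
Adjusted monthly = $771.71 + $75.36 = $847.07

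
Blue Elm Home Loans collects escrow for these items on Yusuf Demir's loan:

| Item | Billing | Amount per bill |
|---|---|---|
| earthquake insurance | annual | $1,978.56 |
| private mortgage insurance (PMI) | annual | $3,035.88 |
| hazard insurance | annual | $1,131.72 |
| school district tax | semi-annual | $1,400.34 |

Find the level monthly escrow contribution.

$745.57

Earthquake insurance — $1,978.56
Private mortgage insurance (PMI) — $3,035.88
Hazard insurance — $1,131.72
School district tax — $1,400.34 × 2 = $2,800.68
Annual escrow total = $1,978.56 + $3,035.88 + $1,131.72 + $2,800.68 = $8,946.84
Monthly escrow = $8,946.84 / 12 = $745.57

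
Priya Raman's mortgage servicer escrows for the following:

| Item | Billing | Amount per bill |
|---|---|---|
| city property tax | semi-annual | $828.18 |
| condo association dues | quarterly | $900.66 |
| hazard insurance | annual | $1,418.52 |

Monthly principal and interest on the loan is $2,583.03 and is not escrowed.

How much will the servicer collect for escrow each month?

$556.46

City property tax = $828.18 × 2 = $1,656.36
Condo association dues = $900.66 × 4 = $3,602.64
Hazard insurance = $1,418.52
Total annual escrow = $1,656.36 + $3,602.64 + $1,418.52 = $6,677.52
Monthly = $6,677.52 ÷ 12 = $556.46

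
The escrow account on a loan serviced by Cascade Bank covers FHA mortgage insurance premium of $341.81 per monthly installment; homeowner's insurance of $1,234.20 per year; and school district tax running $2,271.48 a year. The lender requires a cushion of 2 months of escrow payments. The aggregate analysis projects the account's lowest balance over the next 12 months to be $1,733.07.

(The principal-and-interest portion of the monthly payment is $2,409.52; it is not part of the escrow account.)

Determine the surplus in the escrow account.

$465.17

FHA mortgage insurance premium: $341.81 × 12 = $4,101.72/yr
Homeowner's insurance: $1,234.20/yr
School district tax: $2,271.48/yr
Yearly total = $4,101.72 + $1,234.20 + $2,271.48 = $7,607.40
Base monthly escrow = $7,607.40 / 12 = $633.95
Required reserve = 2 × $633.95 = $1,267.90
Excess over cushion: $1,733.07 − $1,267.90 = $465.17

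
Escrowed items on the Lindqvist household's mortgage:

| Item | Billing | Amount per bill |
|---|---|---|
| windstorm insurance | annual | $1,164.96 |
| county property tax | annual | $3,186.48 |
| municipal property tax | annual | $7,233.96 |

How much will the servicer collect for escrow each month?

Windstorm insurance: $1,164.96 per year
County property tax: $3,186.48 per year
Municipal property tax: $7,233.96 per year
Total annual escrow = $1,164.96 + $3,186.48 + $7,233.96 = $11,585.40
Monthly = $11,585.40 / 12 = $965.45

$965.45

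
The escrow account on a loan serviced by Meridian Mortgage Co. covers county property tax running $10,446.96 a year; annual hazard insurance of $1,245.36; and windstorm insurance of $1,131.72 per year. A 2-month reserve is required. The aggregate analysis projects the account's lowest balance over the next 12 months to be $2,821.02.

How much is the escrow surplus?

$683.68

County property tax: $10,446.96/yr
Hazard insurance: $1,245.36/yr
Windstorm insurance: $1,131.72/yr
Total annual escrow = $12,824.04
Monthly escrow = $12,824.04 ÷ 12 = $1,068.67
Required reserve = 2 × $1,068.67 = $2,137.34
Excess over cushion: $2,821.02 − $2,137.34 = $683.68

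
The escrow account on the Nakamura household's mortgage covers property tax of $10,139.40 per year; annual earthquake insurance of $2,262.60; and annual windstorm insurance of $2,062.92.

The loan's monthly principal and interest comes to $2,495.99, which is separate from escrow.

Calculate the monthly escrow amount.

Property tax — $10,139.40 per year
Earthquake insurance — $2,262.60 per year
Windstorm insurance — $2,062.92 per year
Combined annual = $10,139.40 + $2,262.60 + $2,062.92 = $14,464.92
Monthly escrow = $14,464.92 ÷ 12 = $1,205.41

$1,205.41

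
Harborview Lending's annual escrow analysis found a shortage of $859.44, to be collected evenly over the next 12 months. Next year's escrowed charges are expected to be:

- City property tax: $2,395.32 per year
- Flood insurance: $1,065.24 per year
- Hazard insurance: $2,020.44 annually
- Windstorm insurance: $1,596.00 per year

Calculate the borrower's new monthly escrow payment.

City property tax — $2,395.32
Flood insurance — $1,065.24
Hazard insurance — $2,020.44
Windstorm insurance — $1,596.00
Total annual escrow = $7,077.00
Base monthly escrow = $7,077.00 ÷ 12 = $589.75
Shortage spread = $859.44 ÷ 12 = $71.62/mo
Adjusted monthly = $589.75 + $71.62 = $661.37

$661.37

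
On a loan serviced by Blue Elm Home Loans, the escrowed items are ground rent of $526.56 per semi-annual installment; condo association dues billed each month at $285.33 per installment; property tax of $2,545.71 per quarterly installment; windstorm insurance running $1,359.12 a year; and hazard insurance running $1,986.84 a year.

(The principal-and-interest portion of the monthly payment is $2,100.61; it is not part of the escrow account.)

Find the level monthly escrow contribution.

$1,500.49

Ground rent — $526.56 × 2 = $1,053.12 annually
Condo association dues — $285.33 × 12 = $3,423.96 annually
Property tax — $2,545.71 × 4 = $10,182.84 annually
Windstorm insurance — $1,359.12 annually
Hazard insurance — $1,986.84 annually
Total per year = $18,005.88
Monthly escrow = $18,005.88 / 12 = $1,500.49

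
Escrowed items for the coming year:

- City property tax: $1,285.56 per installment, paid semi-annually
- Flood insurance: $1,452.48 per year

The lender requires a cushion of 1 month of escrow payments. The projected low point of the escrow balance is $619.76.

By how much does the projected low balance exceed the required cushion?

$284.46

City property tax: $1,285.56 × 2 = $2,571.12 per year
Flood insurance: $1,452.48 per year
Combined annual = $4,023.60
Base monthly escrow = $4,023.60 ÷ 12 = $335.30
Required cushion = 1 × $335.30 = $335.30
Surplus = $619.76 − $335.30 = $284.46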